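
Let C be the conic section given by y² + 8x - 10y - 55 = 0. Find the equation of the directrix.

Only y is squared. Complete the square in y: (y - 5)² = -8(x - 10).
Vertex (10, 5); 4p = -8 so p = -2. Opens left.
Directrix is the vertical line x = h − p = 10 − (-2) = 12.

x = 12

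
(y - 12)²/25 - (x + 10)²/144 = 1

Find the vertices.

(-10, 7) and (-10, 17)

Center (-10, 12). The positive term is the y-term, so the transverse axis is vertical; a² = 25, b² = 144.
a = 5. Vertices at (h, k ± a).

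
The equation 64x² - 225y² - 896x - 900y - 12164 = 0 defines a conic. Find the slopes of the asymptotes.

64(x² - 14x) -225(y² + 4y) = 12164
Complete the square in x and y: 64(x - 7)² -225(y + 2)² = 12164 + 3136 - 900 = 14400
Divide by 14400: (x - 7)²/225 - (y + 2)²/64 = 1
Hyperbola, center (7, -2), transverse axis horizontal; a² = 225, b² = 64.
For a horizontal hyperbola the asymptotes have slope ±b/a.
Here that is ±8/15.

8/15 and -8/15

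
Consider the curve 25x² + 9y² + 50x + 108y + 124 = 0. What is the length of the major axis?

25(x² + 2x) + 9(y² + 12y) = -124
Complete the square: 25(x + 1)² + 9(y + 6)² = -124 + 25 + 324 = 225
Dividing both sides by 225: (x + 1)²/9 + (y + 6)²/25 = 1
Ellipse, center (-1, -6), major axis vertical; a² = 25, b² = 9.
a² = 25 so a = 5; the major axis has length 2a = 10.

10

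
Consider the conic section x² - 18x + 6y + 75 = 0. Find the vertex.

Only x is squared. Complete the square in x: (x - 9)² = -6(y - 1).
Vertex (9, 1); 4p = -6 so p = -3/2. Opens down.

(9, 1)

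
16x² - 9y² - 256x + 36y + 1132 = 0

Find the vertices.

Group: 16(x² - 16x) -9(y² - 4y) = -1132
16(x - 8)² -9(y - 2)² = -1132 + 1024 - 36 = -144
Dividing both sides by -144: (y - 2)²/16 - (x - 8)²/9 = 1
Hyperbola, center (8, 2), transverse axis vertical; a² = 16, b² = 9.
a = 4. Vertices at (h, k ± a).

(8, -2) and (8, 6)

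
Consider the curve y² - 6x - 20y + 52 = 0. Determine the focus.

Only y is squared. Complete the square in y: (y - 10)² = 6(x + 8).
Vertex (-8, 10); 4p = 6 so p = 3/2. Opens right.
Focus is p units from the vertex along the axis: (h + p, k).

(-13/2, 10)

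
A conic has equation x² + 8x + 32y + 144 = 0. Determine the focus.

Only x is squared. Complete the square in x: (x + 4)² = -32(y + 4).
Vertex (-4, -4); 4p = -32 so p = -8. Opens down.
Focus is p units from the vertex along the axis: (h, k + p).

(-4, -12)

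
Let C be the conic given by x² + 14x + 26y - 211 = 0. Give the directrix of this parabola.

Only x is squared. Complete the square in x: (x + 7)² = -26(y - 10).
Vertex (-7, 10); 4p = -26 so p = -13/2. Opens down.
Directrix is the horizontal line y = k − p = 10 − (-13/2) = 33/2.

y = 33/2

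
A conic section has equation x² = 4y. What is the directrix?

Vertex (0, 0); 4p = 4 so p = 1. Opens up.
Directrix is the horizontal line y = k − p = 0 − (1) = -1.

y = -1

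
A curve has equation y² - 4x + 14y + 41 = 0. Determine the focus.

(-1, -7)

Only y is squared. Complete the square in y: (y + 7)² = 4(x + 2).
Vertex (-2, -7); 4p = 4 so p = 1. Opens right.
Focus is p units from the vertex along the axis: (h + p, k).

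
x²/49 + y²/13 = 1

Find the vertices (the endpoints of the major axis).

Center (0, 0). The larger denominator 49 sits under the x-term, so the major axis is horizontal; a² = 49, b² = 13.
a = 7. Vertices at (h ± a, k).

(-7, 0) and (7, 0)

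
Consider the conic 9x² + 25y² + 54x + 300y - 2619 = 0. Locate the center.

(-3, -6)

Rearranging, 9(x² + 6x) + 25(y² + 12y) = 2619.
Complete the square: 9(x + 3)² + 25(y + 6)² = 2619 + 81 + 900 = 3600
Divide through by 3600 to get (x + 3)²/400 + (y + 6)²/144 = 1.
Ellipse with center (-3, -6).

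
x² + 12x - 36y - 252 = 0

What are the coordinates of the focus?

(-6, 1)

Only x is squared. Complete the square in x: (x + 6)² = 36(y + 8).
Vertex (-6, -8); 4p = 36 so p = 9. Opens up.
Focus is p units from the vertex along the axis: (h, k + p).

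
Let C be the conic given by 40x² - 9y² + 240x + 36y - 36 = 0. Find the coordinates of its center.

Rearranging, 40(x² + 6x) -9(y² - 4y) = 36.
Complete the square in x and y: 40(x + 3)² -9(y - 2)² = 36 + 360 - 36 = 360
Divide by 360: (x + 3)²/9 - (y - 2)²/40 = 1
Hyperbola with center (-3, 2).

(-3, 2)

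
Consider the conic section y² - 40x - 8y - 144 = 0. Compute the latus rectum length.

Only y is squared. Complete the square in y: (y - 4)² = 40(x + 4).
Vertex (-4, 4); 4p = 40 so p = 10. Opens right.
Latus rectum length = |4p| = 40.

40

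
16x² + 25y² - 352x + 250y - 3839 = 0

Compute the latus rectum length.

128/5

Collect terms: 16(x² - 22x) + 25(y² + 10y) = 3839
Completing the square gives 16(x - 11)² + 25(y + 5)² = 3839 + 1936 + 625 = 6400.
Divide by 6400: (x - 11)²/400 + (y + 5)²/256 = 1
Ellipse, center (11, -5), major axis horizontal; a² = 400, b² = 256.
Latus rectum length = 2b²/a = 2·256/20 = 128/5.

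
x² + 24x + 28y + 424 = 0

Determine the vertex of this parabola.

Only x is squared. Complete the square in x: (x + 12)² = -28(y + 10).
Vertex (-12, -10); 4p = -28 so p = -7. Opens down.

(-12, -10)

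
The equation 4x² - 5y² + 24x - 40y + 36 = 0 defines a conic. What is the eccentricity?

Collect terms: 4(x² + 6x) -5(y² + 8y) = -36
Complete the square in x and y: 4(x + 3)² -5(y + 4)² = -36 + 36 - 80 = -80
Divide through by -80 to get (y + 4)²/16 - (x + 3)²/20 = 1.
Hyperbola, center (-3, -4), transverse axis vertical; a² = 16, b² = 20.
c² = a² + b² = 36, so c = 6.
e = c/a = 6/4 = 3/2.

e = 3/2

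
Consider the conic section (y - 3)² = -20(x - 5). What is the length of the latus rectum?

20

Vertex (5, 3); 4p = -20 so p = -5. Opens left.
Latus rectum length = |4p| = 20.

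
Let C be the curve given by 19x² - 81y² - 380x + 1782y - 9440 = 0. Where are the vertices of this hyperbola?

Rearranging, 19(x² - 20x) -81(y² - 22y) = 9440.
Complete the square in x and y: 19(x - 10)² -81(y - 11)² = 9440 + 1900 - 9801 = 1539
Divide by 1539: (x - 10)²/81 - (y - 11)²/19 = 1
Hyperbola, center (10, 11), transverse axis horizontal; a² = 81, b² = 19.
a = 9. Vertices at (h ± a, k).

(1, 11) and (19, 11)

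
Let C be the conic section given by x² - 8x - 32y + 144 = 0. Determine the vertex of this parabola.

Only x is squared. Complete the square in x: (x - 4)² = 32(y - 4).
Vertex (4, 4); 4p = 32 so p = 8. Opens up.

(4, 4)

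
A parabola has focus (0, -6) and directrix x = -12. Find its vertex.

(-6, -6)

The vertex is the midpoint between the focus and the directrix along the axis of symmetry.
Axis is horizontal (directrix is vertical). Vertex x-coordinate = (0 + (-12))/2 = -6; y-coordinate = -6.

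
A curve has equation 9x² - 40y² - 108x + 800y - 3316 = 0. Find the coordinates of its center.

Group the x- and y-terms: 9(x² - 12x) -40(y² - 20y) = 3316
Completing the square gives 9(x - 6)² -40(y - 10)² = 3316 + 324 - 4000 = -360.
Dividing both sides by -360: (y - 10)²/9 - (x - 6)²/40 = 1
Hyperbola with center (6, 10).

(6, 10)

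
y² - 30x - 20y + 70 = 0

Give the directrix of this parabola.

Only y is squared. Complete the square in y: (y - 10)² = 30(x + 1).
Vertex (-1, 10); 4p = 30 so p = 15/2. Opens right.
Directrix is the vertical line x = h − p = -1 − (15/2) = -17/2.

x = -17/2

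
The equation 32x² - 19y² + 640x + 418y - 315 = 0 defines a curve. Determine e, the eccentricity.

e = √969/19

Rearranging, 32(x² + 20x) -19(y² - 22y) = 315.
Completing the square gives 32(x + 10)² -19(y - 11)² = 315 + 3200 - 2299 = 1216.
Divide through by 1216 to get (x + 10)²/38 - (y - 11)²/64 = 1.
Hyperbola, center (-10, 11), transverse axis horizontal; a² = 38, b² = 64.
c² = a² + b² = 102, so c = √102.
e = c/a = √102/√38 = √969/19.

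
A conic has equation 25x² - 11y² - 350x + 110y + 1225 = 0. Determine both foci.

Group the x- and y-terms: 25(x² - 14x) -11(y² - 10y) = -1225
Completing the square gives 25(x - 7)² -11(y - 5)² = -1225 + 1225 - 275 = -275.
Divide through by -275 to get (y - 5)²/25 - (x - 7)²/11 = 1.
Hyperbola, center (7, 5), transverse axis vertical; a² = 25, b² = 11.
c² = a² + b² = 25 + 11 = 36, so c = 6.
Foci lie on the vertical axis through the center: (h, k ± c).

(7, -1) and (7, 11)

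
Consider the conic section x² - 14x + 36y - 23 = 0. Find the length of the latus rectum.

Only x is squared. Complete the square in x: (x - 7)² = -36(y - 2).
Vertex (7, 2); 4p = -36 so p = -9. Opens down.
Latus rectum length = |4p| = 36.

36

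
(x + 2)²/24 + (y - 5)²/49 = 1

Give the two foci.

Center (-2, 5). The larger denominator 49 sits under the y-term, so the major axis is vertical; a² = 49, b² = 24.
c² = a² - b² = 49 - 24 = 25, so c = 5.
Foci lie on the vertical axis through the center: (h, k ± c).

(-2, 0) and (-2, 10)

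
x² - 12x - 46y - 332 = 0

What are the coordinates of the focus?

(6, 7/2)

Only x is squared. Complete the square in x: (x - 6)² = 46(y + 8).
Vertex (6, -8); 4p = 46 so p = 23/2. Opens up.
Focus is p units from the vertex along the axis: (h, k + p).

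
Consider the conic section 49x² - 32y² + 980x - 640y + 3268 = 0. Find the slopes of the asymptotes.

Group: 49(x² + 20x) -32(y² + 20y) = -3268
49(x + 10)² -32(y + 10)² = -3268 + 4900 - 3200 = -1568
Divide by -1568: (y + 10)²/49 - (x + 10)²/32 = 1
Hyperbola, center (-10, -10), transverse axis vertical; a² = 49, b² = 32.
For a vertical hyperbola the asymptotes have slope ±a/b.
Here that is ±7/4√2 = ±7√2/8.

7√2/8 and -7√2/8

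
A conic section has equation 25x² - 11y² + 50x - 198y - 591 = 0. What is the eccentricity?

e = 6/5

25(x² + 2x) -11(y² + 18y) = 591
Completing the square gives 25(x + 1)² -11(y + 9)² = 591 + 25 - 891 = -275.
Divide through by -275 to get (y + 9)²/25 - (x + 1)²/11 = 1.
Hyperbola, center (-1, -9), transverse axis vertical; a² = 25, b² = 11.
c² = a² + b² = 36, so c = 6.
e = c/a = 6/5.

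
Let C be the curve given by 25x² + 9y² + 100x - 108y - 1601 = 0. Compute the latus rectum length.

54/5

Group: 25(x² + 4x) + 9(y² - 12y) = 1601
25(x + 2)² + 9(y - 6)² = 1601 + 100 + 324 = 2025
Divide by 2025: (x + 2)²/81 + (y - 6)²/225 = 1
Ellipse, center (-2, 6), major axis vertical; a² = 225, b² = 81.
Latus rectum length = 2b²/a = 2·81/15 = 54/5.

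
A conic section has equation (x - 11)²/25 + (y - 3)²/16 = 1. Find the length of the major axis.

10

Center (11, 3). The larger denominator 25 sits under the x-term, so the major axis is horizontal; a² = 25, b² = 16.
a² = 25 so a = 5; the major axis has length 2a = 10.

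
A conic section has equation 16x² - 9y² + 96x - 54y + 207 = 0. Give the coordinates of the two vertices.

(-3, -7) and (-3, 1)

16(x² + 6x) -9(y² + 6y) = -207
Complete the square in x and y: 16(x + 3)² -9(y + 3)² = -207 + 144 - 81 = -144
Divide through by -144 to get (y + 3)²/16 - (x + 3)²/9 = 1.
Hyperbola, center (-3, -3), transverse axis vertical; a² = 16, b² = 9.
a = 4. Vertices at (h, k ± a).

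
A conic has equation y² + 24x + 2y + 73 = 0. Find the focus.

Only y is squared. Complete the square in y: (y + 1)² = -24(x + 3).
Vertex (-3, -1); 4p = -24 so p = -6. Opens left.
Focus is p units from the vertex along the axis: (h + p, k).

(-9, -1)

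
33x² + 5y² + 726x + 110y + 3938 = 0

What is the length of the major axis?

Collect terms: 33(x² + 22x) + 5(y² + 22y) = -3938
Completing the square gives 33(x + 11)² + 5(y + 11)² = -3938 + 3993 + 605 = 660.
Divide by 660: (x + 11)²/20 + (y + 11)²/132 = 1
Ellipse, center (-11, -11), major axis vertical; a² = 132, b² = 20.
a² = 132 so a = 2√33; the major axis has length 2a = 4√33.

4√33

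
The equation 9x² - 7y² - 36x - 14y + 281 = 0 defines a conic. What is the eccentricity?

e = 4/3

Rearranging, 9(x² - 4x) -7(y² + 2y) = -281.
Complete the square: 9(x - 2)² -7(y + 1)² = -281 + 36 - 7 = -252
Divide through by -252 to get (y + 1)²/36 - (x - 2)²/28 = 1.
Hyperbola, center (2, -1), transverse axis vertical; a² = 36, b² = 28.
c² = a² + b² = 64, so c = 8.
e = c/a = 8/6 = 4/3.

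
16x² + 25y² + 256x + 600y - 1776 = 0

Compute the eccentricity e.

Collect terms: 16(x² + 16x) + 25(y² + 24y) = 1776
Complete the square: 16(x + 8)² + 25(y + 12)² = 1776 + 1024 + 3600 = 6400
Divide by 6400: (x + 8)²/400 + (y + 12)²/256 = 1
Ellipse, center (-8, -12), major axis horizontal; a² = 400, b² = 256.
c² = a² - b² = 144, so c = 12.
e = c/a = 12/20 = 3/5.

e = 3/5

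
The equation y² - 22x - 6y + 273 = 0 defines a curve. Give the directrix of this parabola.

x = 13/2

Only y is squared. Complete the square in y: (y - 3)² = 22(x - 12).
Vertex (12, 3); 4p = 22 so p = 11/2. Opens right.
Directrix is the vertical line x = h − p = 12 − (11/2) = 13/2.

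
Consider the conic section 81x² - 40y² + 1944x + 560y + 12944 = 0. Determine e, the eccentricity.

e = 11/9

Group: 81(x² + 24x) -40(y² - 14y) = -12944
81(x + 12)² -40(y - 7)² = -12944 + 11664 - 1960 = -3240
Dividing both sides by -3240: (y - 7)²/81 - (x + 12)²/40 = 1
Hyperbola, center (-12, 7), transverse axis vertical; a² = 81, b² = 40.
c² = a² + b² = 121, so c = 11.
e = c/a = 11/9.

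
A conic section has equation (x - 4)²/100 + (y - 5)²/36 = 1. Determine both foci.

(-4, 5) and (12, 5)

Center (4, 5). The larger denominator 100 sits under the x-term, so the major axis is horizontal; a² = 100, b² = 36.
c² = a² - b² = 100 - 36 = 64, so c = 8.
Foci lie on the horizontal axis through the center: (h ± c, k).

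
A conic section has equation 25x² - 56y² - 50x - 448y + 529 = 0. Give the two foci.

Group the x- and y-terms: 25(x² - 2x) -56(y² + 8y) = -529
Completing the square gives 25(x - 1)² -56(y + 4)² = -529 + 25 - 896 = -1400.
Divide by -1400: (y + 4)²/25 - (x - 1)²/56 = 1
Hyperbola, center (1, -4), transverse axis vertical; a² = 25, b² = 56.
c² = a² + b² = 25 + 56 = 81, so c = 9.
Foci lie on the vertical axis through the center: (h, k ± c).

(1, -13) and (1, 5)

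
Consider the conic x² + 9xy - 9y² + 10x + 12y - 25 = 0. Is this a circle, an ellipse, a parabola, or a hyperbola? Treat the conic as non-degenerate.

hyperbola

A = 1, B = 9, C = -9.
Discriminant B² − 4AC = 9² − 4·1·(-9) = 117.
B² − 4AC > 0 ⇒ hyperbola.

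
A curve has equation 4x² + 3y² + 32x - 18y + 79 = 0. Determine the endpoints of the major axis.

Rearranging, 4(x² + 8x) + 3(y² - 6y) = -79.
Complete the square: 4(x + 4)² + 3(y - 3)² = -79 + 64 + 27 = 12
Dividing both sides by 12: (x + 4)²/3 + (y - 3)²/4 = 1
Ellipse, center (-4, 3), major axis vertical; a² = 4, b² = 3.
a = 2. Vertices at (h, k ± a).

(-4, 1) and (-4, 5)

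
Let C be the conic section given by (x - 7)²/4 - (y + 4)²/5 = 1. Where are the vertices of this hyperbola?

(5, -4) and (9, -4)

Center (7, -4). The positive term is the x-term, so the transverse axis is horizontal; a² = 4, b² = 5.
a = 2. Vertices at (h ± a, k).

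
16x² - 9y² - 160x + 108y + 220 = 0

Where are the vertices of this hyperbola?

(5, 2) and (5, 10)

Group the x- and y-terms: 16(x² - 10x) -9(y² - 12y) = -220
Complete the square in x and y: 16(x - 5)² -9(y - 6)² = -220 + 400 - 324 = -144
Divide by -144: (y - 6)²/16 - (x - 5)²/9 = 1
Hyperbola, center (5, 6), transverse axis vertical; a² = 16, b² = 9.
a = 4. Vertices at (h, k ± a).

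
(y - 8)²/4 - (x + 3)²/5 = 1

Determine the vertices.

Center (-3, 8). The positive term is the y-term, so the transverse axis is vertical; a² = 4, b² = 5.
a = 2. Vertices at (h, k ± a).

(-3, 6) and (-3, 10)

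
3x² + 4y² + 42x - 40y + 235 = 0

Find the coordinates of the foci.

(-8, 5) and (-6, 5)

Collect terms: 3(x² + 14x) + 4(y² - 10y) = -235
Complete the square: 3(x + 7)² + 4(y - 5)² = -235 + 147 + 100 = 12
Divide through by 12 to get (x + 7)²/4 + (y - 5)²/3 = 1.
Ellipse, center (-7, 5), major axis horizontal; a² = 4, b² = 3.
c² = a² - b² = 4 - 3 = 1, so c = 1.
Foci lie on the horizontal axis through the center: (h ± c, k).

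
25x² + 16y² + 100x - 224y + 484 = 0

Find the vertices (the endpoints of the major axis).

(-2, 2) and (-2, 12)

25(x² + 4x) + 16(y² - 14y) = -484
Complete the square: 25(x + 2)² + 16(y - 7)² = -484 + 100 + 784 = 400
Divide by 400: (x + 2)²/16 + (y - 7)²/25 = 1
Ellipse, center (-2, 7), major axis vertical; a² = 25, b² = 16.
a = 5. Vertices at (h, k ± a).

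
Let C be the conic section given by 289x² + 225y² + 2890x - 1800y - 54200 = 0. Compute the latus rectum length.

Rearranging, 289(x² + 10x) + 225(y² - 8y) = 54200.
Complete the square: 289(x + 5)² + 225(y - 4)² = 54200 + 7225 + 3600 = 65025
Divide through by 65025 to get (x + 5)²/225 + (y - 4)²/289 = 1.
Ellipse, center (-5, 4), major axis vertical; a² = 289, b² = 225.
Latus rectum length = 2b²/a = 2·225/17 = 450/17.

450/17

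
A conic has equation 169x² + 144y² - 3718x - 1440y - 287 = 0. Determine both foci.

Group: 169(x² - 22x) + 144(y² - 10y) = 287
Complete the square in x and y: 169(x - 11)² + 144(y - 5)² = 287 + 20449 + 3600 = 24336
Dividing both sides by 24336: (x - 11)²/144 + (y - 5)²/169 = 1
Ellipse, center (11, 5), major axis vertical; a² = 169, b² = 144.
c² = a² - b² = 169 - 144 = 25, so c = 5.
Foci lie on the vertical axis through the center: (h, k ± c).

(11, 0) and (11, 10)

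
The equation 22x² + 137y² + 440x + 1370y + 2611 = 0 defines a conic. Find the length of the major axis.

2√137

22(x² + 20x) + 137(y² + 10y) = -2611
Complete the square: 22(x + 10)² + 137(y + 5)² = -2611 + 2200 + 3425 = 3014
Dividing both sides by 3014: (x + 10)²/137 + (y + 5)²/22 = 1
Ellipse, center (-10, -5), major axis horizontal; a² = 137, b² = 22.
a² = 137 so a = √137; the major axis has length 2a = 2√137.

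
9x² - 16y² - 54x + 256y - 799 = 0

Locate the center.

Rearranging, 9(x² - 6x) -16(y² - 16y) = 799.
Complete the square: 9(x - 3)² -16(y - 8)² = 799 + 81 - 1024 = -144
Divide through by -144 to get (y - 8)²/9 - (x - 3)²/16 = 1.
Hyperbola with center (3, 8).

(3, 8)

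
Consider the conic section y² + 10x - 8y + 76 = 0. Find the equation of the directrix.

x = -7/2

Only y is squared. Complete the square in y: (y - 4)² = -10(x + 6).
Vertex (-6, 4); 4p = -10 so p = -5/2. Opens left.
Directrix is the vertical line x = h − p = -6 − (-5/2) = -7/2.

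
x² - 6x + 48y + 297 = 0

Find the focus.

(3, -18)

Only x is squared. Complete the square in x: (x - 3)² = -48(y + 6).
Vertex (3, -6); 4p = -48 so p = -12. Opens down.
Focus is p units from the vertex along the axis: (h, k + p).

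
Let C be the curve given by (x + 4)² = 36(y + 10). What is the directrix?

y = -19

Vertex (-4, -10); 4p = 36 so p = 9. Opens up.
Directrix is the horizontal line y = k − p = -10 − (9) = -19.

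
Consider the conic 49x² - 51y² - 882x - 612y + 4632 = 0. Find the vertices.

(9, -13) and (9, 1)

Collect terms: 49(x² - 18x) -51(y² + 12y) = -4632
Completing the square gives 49(x - 9)² -51(y + 6)² = -4632 + 3969 - 1836 = -2499.
Divide by -2499: (y + 6)²/49 - (x - 9)²/51 = 1
Hyperbola, center (9, -6), transverse axis vertical; a² = 49, b² = 51.
a = 7. Vertices at (h, k ± a).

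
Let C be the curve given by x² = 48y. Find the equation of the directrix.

y = -12

Vertex (0, 0); 4p = 48 so p = 12. Opens up.
Directrix is the horizontal line y = k − p = 0 − (12) = -12.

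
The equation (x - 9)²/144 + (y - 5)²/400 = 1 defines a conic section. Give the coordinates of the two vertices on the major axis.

(9, -15) and (9, 25)

Center (9, 5). The larger denominator 400 sits under the y-term, so the major axis is vertical; a² = 400, b² = 144.
a = 20. Vertices at (h, k ± a).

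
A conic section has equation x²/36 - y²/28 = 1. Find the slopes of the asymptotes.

√7/3 and -√7/3

Center (0, 0). The positive term is the x-term, so the transverse axis is horizontal; a² = 36, b² = 28.
For a horizontal hyperbola the asymptotes have slope ±b/a.
Here that is ±2√7/6 = ±√7/3.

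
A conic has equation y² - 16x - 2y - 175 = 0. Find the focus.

(-7, 1)

Only y is squared. Complete the square in y: (y - 1)² = 16(x + 11).
Vertex (-11, 1); 4p = 16 so p = 4. Opens right.
Focus is p units from the vertex along the axis: (h + p, k).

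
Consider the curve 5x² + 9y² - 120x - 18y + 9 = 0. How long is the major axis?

Group the x- and y-terms: 5(x² - 24x) + 9(y² - 2y) = -9
Completing the square gives 5(x - 12)² + 9(y - 1)² = -9 + 720 + 9 = 720.
Divide through by 720 to get (x - 12)²/144 + (y - 1)²/80 = 1.
Ellipse, center (12, 1), major axis horizontal; a² = 144, b² = 80.
a² = 144 so a = 12; the major axis has length 2a = 24.

24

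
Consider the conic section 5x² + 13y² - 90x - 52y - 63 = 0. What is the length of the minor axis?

Group the x- and y-terms: 5(x² - 18x) + 13(y² - 4y) = 63
5(x - 9)² + 13(y - 2)² = 63 + 405 + 52 = 520
Divide through by 520 to get (x - 9)²/104 + (y - 2)²/40 = 1.
Ellipse, center (9, 2), major axis horizontal; a² = 104, b² = 40.
b² = 40 so b = 2√10; the minor axis has length 2b = 4√10.

4√10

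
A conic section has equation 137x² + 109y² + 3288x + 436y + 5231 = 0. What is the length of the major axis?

Group: 137(x² + 24x) + 109(y² + 4y) = -5231
137(x + 12)² + 109(y + 2)² = -5231 + 19728 + 436 = 14933
Divide through by 14933 to get (x + 12)²/109 + (y + 2)²/137 = 1.
Ellipse, center (-12, -2), major axis vertical; a² = 137, b² = 109.
a² = 137 so a = √137; the major axis has length 2a = 2√137.

2√137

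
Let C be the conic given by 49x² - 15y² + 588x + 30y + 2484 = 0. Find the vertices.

(-6, -6) and (-6, 8)

49(x² + 12x) -15(y² - 2y) = -2484
Completing the square gives 49(x + 6)² -15(y - 1)² = -2484 + 1764 - 15 = -735.
Divide by -735: (y - 1)²/49 - (x + 6)²/15 = 1
Hyperbola, center (-6, 1), transverse axis vertical; a² = 49, b² = 15.
a = 7. Vertices at (h, k ± a).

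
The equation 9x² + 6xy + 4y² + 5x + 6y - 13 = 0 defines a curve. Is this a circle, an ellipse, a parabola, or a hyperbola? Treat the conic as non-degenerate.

A = 9, B = 6, C = 4.
Discriminant B² − 4AC = 6² − 4·9·4 = -108.
B² − 4AC < 0 ⇒ ellipse.

ellipse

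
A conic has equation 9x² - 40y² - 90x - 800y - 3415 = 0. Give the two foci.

(5, -17) and (5, -3)

Rearranging, 9(x² - 10x) -40(y² + 20y) = 3415.
Completing the square gives 9(x - 5)² -40(y + 10)² = 3415 + 225 - 4000 = -360.
Divide through by -360 to get (y + 10)²/9 - (x - 5)²/40 = 1.
Hyperbola, center (5, -10), transverse axis vertical; a² = 9, b² = 40.
c² = a² + b² = 9 + 40 = 49, so c = 7.
Foci lie on the vertical axis through the center: (h, k ± c).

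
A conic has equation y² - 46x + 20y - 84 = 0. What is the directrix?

x = -31/2

Only y is squared. Complete the square in y: (y + 10)² = 46(x + 4).
Vertex (-4, -10); 4p = 46 so p = 23/2. Opens right.
Directrix is the vertical line x = h − p = -4 − (23/2) = -31/2.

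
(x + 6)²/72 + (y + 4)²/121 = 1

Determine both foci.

Center (-6, -4). The larger denominator 121 sits under the y-term, so the major axis is vertical; a² = 121, b² = 72.
c² = a² - b² = 121 - 72 = 49, so c = 7.
Foci lie on the vertical axis through the center: (h, k ± c).

(-6, -11) and (-6, 3)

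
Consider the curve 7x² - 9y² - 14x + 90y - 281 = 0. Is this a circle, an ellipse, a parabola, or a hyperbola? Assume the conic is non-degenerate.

hyperbola

No xy term. Coefficients of x² and y² are A = 7, C = -9.
A and C have opposite signs ⇒ hyperbola.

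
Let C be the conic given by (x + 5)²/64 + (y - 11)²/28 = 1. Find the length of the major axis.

16

Center (-5, 11). The larger denominator 64 sits under the x-term, so the major axis is horizontal; a² = 64, b² = 28.
a² = 64 so a = 8; the major axis has length 2a = 16.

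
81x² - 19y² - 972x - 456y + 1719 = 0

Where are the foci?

(6, -22) and (6, -2)

Collect terms: 81(x² - 12x) -19(y² + 24y) = -1719
Completing the square gives 81(x - 6)² -19(y + 12)² = -1719 + 2916 - 2736 = -1539.
Dividing both sides by -1539: (y + 12)²/81 - (x - 6)²/19 = 1
Hyperbola, center (6, -12), transverse axis vertical; a² = 81, b² = 19.
c² = a² + b² = 81 + 19 = 100, so c = 10.
Foci lie on the vertical axis through the center: (h, k ± c).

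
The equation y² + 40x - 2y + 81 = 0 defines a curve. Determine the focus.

Only y is squared. Complete the square in y: (y - 1)² = -40(x + 2).
Vertex (-2, 1); 4p = -40 so p = -10. Opens left.
Focus is p units from the vertex along the axis: (h + p, k).

(-12, 1)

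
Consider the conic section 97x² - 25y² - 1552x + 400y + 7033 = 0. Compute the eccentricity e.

e = √11834/97

Group: 97(x² - 16x) -25(y² - 16y) = -7033
Completing the square gives 97(x - 8)² -25(y - 8)² = -7033 + 6208 - 1600 = -2425.
Dividing both sides by -2425: (y - 8)²/97 - (x - 8)²/25 = 1
Hyperbola, center (8, 8), transverse axis vertical; a² = 97, b² = 25.
c² = a² + b² = 122, so c = √122.
e = c/a = √122/√97 = √11834/97.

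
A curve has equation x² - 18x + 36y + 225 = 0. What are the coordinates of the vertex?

(9, -4)

Only x is squared. Complete the square in x: (x - 9)² = -36(y + 4).
Vertex (9, -4); 4p = -36 so p = -9. Opens down.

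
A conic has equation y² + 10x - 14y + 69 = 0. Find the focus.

Only y is squared. Complete the square in y: (y - 7)² = -10(x + 2).
Vertex (-2, 7); 4p = -10 so p = -5/2. Opens left.
Focus is p units from the vertex along the axis: (h + p, k).

(-9/2, 7)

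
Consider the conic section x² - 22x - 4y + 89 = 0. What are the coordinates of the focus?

(11, -7)

Only x is squared. Complete the square in x: (x - 11)² = 4(y + 8).
Vertex (11, -8); 4p = 4 so p = 1. Opens up.
Focus is p units from the vertex along the axis: (h, k + p).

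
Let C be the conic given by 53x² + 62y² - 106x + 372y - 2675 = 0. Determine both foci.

Collect terms: 53(x² - 2x) + 62(y² + 6y) = 2675
Complete the square in x and y: 53(x - 1)² + 62(y + 3)² = 2675 + 53 + 558 = 3286
Dividing both sides by 3286: (x - 1)²/62 + (y + 3)²/53 = 1
Ellipse, center (1, -3), major axis horizontal; a² = 62, b² = 53.
c² = a² - b² = 62 - 53 = 9, so c = 3.
Foci lie on the horizontal axis through the center: (h ± c, k).

(-2, -3) and (4, -3)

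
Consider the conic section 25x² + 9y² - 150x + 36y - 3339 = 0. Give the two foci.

(3, -18) and (3, 14)

Collect terms: 25(x² - 6x) + 9(y² + 4y) = 3339
Completing the square gives 25(x - 3)² + 9(y + 2)² = 3339 + 225 + 36 = 3600.
Dividing both sides by 3600: (x - 3)²/144 + (y + 2)²/400 = 1
Ellipse, center (3, -2), major axis vertical; a² = 400, b² = 144.
c² = a² - b² = 400 - 144 = 256, so c = 16.
Foci lie on the vertical axis through the center: (h, k ± c).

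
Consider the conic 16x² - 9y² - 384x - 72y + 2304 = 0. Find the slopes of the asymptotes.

4/3 and -4/3

Collect terms: 16(x² - 24x) -9(y² + 8y) = -2304
Complete the square: 16(x - 12)² -9(y + 4)² = -2304 + 2304 - 144 = -144
Dividing both sides by -144: (y + 4)²/16 - (x - 12)²/9 = 1
Hyperbola, center (12, -4), transverse axis vertical; a² = 16, b² = 9.
For a vertical hyperbola the asymptotes have slope ±a/b.
Here that is ±4/3.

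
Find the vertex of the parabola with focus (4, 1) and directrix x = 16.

The vertex is the midpoint between the focus and the directrix along the axis of symmetry.
Axis is horizontal (directrix is vertical). Vertex x-coordinate = (4 + 16)/2 = 10; y-coordinate = 1.

(10, 1)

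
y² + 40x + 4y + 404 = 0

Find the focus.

Only y is squared. Complete the square in y: (y + 2)² = -40(x + 10).
Vertex (-10, -2); 4p = -40 so p = -10. Opens left.
Focus is p units from the vertex along the axis: (h + p, k).

(-20, -2)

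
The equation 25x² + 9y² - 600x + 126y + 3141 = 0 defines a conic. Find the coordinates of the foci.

(12, -15) and (12, 1)

Group: 25(x² - 24x) + 9(y² + 14y) = -3141
Complete the square in x and y: 25(x - 12)² + 9(y + 7)² = -3141 + 3600 + 441 = 900
Divide by 900: (x - 12)²/36 + (y + 7)²/100 = 1
Ellipse, center (12, -7), major axis vertical; a² = 100, b² = 36.
c² = a² - b² = 100 - 36 = 64, so c = 8.
Foci lie on the vertical axis through the center: (h, k ± c).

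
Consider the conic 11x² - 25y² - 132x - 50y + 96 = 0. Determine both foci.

(0, -1) and (12, -1)

Collect terms: 11(x² - 12x) -25(y² + 2y) = -96
Completing the square gives 11(x - 6)² -25(y + 1)² = -96 + 396 - 25 = 275.
Divide through by 275 to get (x - 6)²/25 - (y + 1)²/11 = 1.
Hyperbola, center (6, -1), transverse axis horizontal; a² = 25, b² = 11.
c² = a² + b² = 25 + 11 = 36, so c = 6.
Foci lie on the horizontal axis through the center: (h ± c, k).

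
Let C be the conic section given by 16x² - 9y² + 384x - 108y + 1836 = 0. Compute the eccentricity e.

16(x² + 24x) -9(y² + 12y) = -1836
Complete the square: 16(x + 12)² -9(y + 6)² = -1836 + 2304 - 324 = 144
Divide through by 144 to get (x + 12)²/9 - (y + 6)²/16 = 1.
Hyperbola, center (-12, -6), transverse axis horizontal; a² = 9, b² = 16.
c² = a² + b² = 25, so c = 5.
e = c/a = 5/3.

e = 5/3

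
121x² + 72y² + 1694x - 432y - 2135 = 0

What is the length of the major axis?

Collect terms: 121(x² + 14x) + 72(y² - 6y) = 2135
Complete the square in x and y: 121(x + 7)² + 72(y - 3)² = 2135 + 5929 + 648 = 8712
Divide by 8712: (x + 7)²/72 + (y - 3)²/121 = 1
Ellipse, center (-7, 3), major axis vertical; a² = 121, b² = 72.
a² = 121 so a = 11; the major axis has length 2a = 22.

22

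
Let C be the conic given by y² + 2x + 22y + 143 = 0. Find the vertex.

Only y is squared. Complete the square in y: (y + 11)² = -2(x + 11).
Vertex (-11, -11); 4p = -2 so p = -1/2. Opens left.

(-11, -11)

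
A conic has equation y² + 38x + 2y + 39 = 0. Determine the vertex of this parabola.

(-1, -1)

Only y is squared. Complete the square in y: (y + 1)² = -38(x + 1).
Vertex (-1, -1); 4p = -38 so p = -19/2. Opens left.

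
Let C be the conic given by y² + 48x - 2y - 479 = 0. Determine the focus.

Only y is squared. Complete the square in y: (y - 1)² = -48(x - 10).
Vertex (10, 1); 4p = -48 so p = -12. Opens left.
Focus is p units from the vertex along the axis: (h + p, k).

(-2, 1)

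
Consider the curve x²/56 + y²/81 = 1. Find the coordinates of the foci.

(0, -5) and (0, 5)

Center (0, 0). The larger denominator 81 sits under the y-term, so the major axis is vertical; a² = 81, b² = 56.
c² = a² - b² = 81 - 56 = 25, so c = 5.
Foci lie on the vertical axis through the center: (h, k ± c).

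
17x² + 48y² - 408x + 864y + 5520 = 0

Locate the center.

Group: 17(x² - 24x) + 48(y² + 18y) = -5520
Completing the square gives 17(x - 12)² + 48(y + 9)² = -5520 + 2448 + 3888 = 816.
Dividing both sides by 816: (x - 12)²/48 + (y + 9)²/17 = 1
Ellipse with center (12, -9).

(12, -9)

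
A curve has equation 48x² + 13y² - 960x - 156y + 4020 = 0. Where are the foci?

(10, 6 - √70) and (10, 6 + √70)

Collect terms: 48(x² - 20x) + 13(y² - 12y) = -4020
48(x - 10)² + 13(y - 6)² = -4020 + 4800 + 468 = 1248
Divide through by 1248 to get (x - 10)²/26 + (y - 6)²/96 = 1.
Ellipse, center (10, 6), major axis vertical; a² = 96, b² = 26.
c² = a² - b² = 96 - 26 = 70, so c = √70.
Foci lie on the vertical axis through the center: (h, k ± c).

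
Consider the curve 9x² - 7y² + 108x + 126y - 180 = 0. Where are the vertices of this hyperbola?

(-6, 6) and (-6, 12)

Rearranging, 9(x² + 12x) -7(y² - 18y) = 180.
9(x + 6)² -7(y - 9)² = 180 + 324 - 567 = -63
Divide by -63: (y - 9)²/9 - (x + 6)²/7 = 1
Hyperbola, center (-6, 9), transverse axis vertical; a² = 9, b² = 7.
a = 3. Vertices at (h, k ± a).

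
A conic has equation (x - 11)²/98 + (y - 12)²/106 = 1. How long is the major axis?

2√106

Center (11, 12). The larger denominator 106 sits under the y-term, so the major axis is vertical; a² = 106, b² = 98.
a² = 106 so a = √106; the major axis has length 2a = 2√106.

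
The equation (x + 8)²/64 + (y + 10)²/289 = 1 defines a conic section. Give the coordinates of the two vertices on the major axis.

(-8, -27) and (-8, 7)

Center (-8, -10). The larger denominator 289 sits under the y-term, so the major axis is vertical; a² = 289, b² = 64.
a = 17. Vertices at (h, k ± a).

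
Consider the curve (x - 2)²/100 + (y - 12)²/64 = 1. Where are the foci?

(-4, 12) and (8, 12)

Center (2, 12). The larger denominator 100 sits under the x-term, so the major axis is horizontal; a² = 100, b² = 64.
c² = a² - b² = 100 - 64 = 36, so c = 6.
Foci lie on the horizontal axis through the center: (h ± c, k).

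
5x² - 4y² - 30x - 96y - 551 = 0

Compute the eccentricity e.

5(x² - 6x) -4(y² + 24y) = 551
5(x - 3)² -4(y + 12)² = 551 + 45 - 576 = 20
Divide by 20: (x - 3)²/4 - (y + 12)²/5 = 1
Hyperbola, center (3, -12), transverse axis horizontal; a² = 4, b² = 5.
c² = a² + b² = 9, so c = 3.
e = c/a = 3/2.

e = 3/2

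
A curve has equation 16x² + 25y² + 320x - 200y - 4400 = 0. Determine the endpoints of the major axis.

Group the x- and y-terms: 16(x² + 20x) + 25(y² - 8y) = 4400
Complete the square in x and y: 16(x + 10)² + 25(y - 4)² = 4400 + 1600 + 400 = 6400
Dividing both sides by 6400: (x + 10)²/400 + (y - 4)²/256 = 1
Ellipse, center (-10, 4), major axis horizontal; a² = 400, b² = 256.
a = 20. Vertices at (h ± a, k).

(-30, 4) and (10, 4)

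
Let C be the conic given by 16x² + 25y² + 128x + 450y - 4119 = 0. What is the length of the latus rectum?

Collect terms: 16(x² + 8x) + 25(y² + 18y) = 4119
Completing the square gives 16(x + 4)² + 25(y + 9)² = 4119 + 256 + 2025 = 6400.
Divide through by 6400 to get (x + 4)²/400 + (y + 9)²/256 = 1.
Ellipse, center (-4, -9), major axis horizontal; a² = 400, b² = 256.
Latus rectum length = 2b²/a = 2·256/20 = 128/5.

128/5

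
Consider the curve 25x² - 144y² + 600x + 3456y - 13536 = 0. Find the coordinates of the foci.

25(x² + 24x) -144(y² - 24y) = 13536
Complete the square in x and y: 25(x + 12)² -144(y - 12)² = 13536 + 3600 - 20736 = -3600
Divide by -3600: (y - 12)²/25 - (x + 12)²/144 = 1
Hyperbola, center (-12, 12), transverse axis vertical; a² = 25, b² = 144.
c² = a² + b² = 25 + 144 = 169, so c = 13.
Foci lie on the vertical axis through the center: (h, k ± c).

(-12, -1) and (-12, 25)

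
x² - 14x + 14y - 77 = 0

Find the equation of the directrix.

y = 25/2

Only x is squared. Complete the square in x: (x - 7)² = -14(y - 9).
Vertex (7, 9); 4p = -14 so p = -7/2. Opens down.
Directrix is the horizontal line y = k − p = 9 − (-7/2) = 25/2.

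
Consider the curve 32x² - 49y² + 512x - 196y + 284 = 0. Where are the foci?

(-17, -2) and (1, -2)

Rearranging, 32(x² + 16x) -49(y² + 4y) = -284.
Completing the square gives 32(x + 8)² -49(y + 2)² = -284 + 2048 - 196 = 1568.
Divide through by 1568 to get (x + 8)²/49 - (y + 2)²/32 = 1.
Hyperbola, center (-8, -2), transverse axis horizontal; a² = 49, b² = 32.
c² = a² + b² = 49 + 32 = 81, so c = 9.
Foci lie on the horizontal axis through the center: (h ± c, k).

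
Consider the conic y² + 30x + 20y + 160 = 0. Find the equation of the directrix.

x = 11/2

Only y is squared. Complete the square in y: (y + 10)² = -30(x + 2).
Vertex (-2, -10); 4p = -30 so p = -15/2. Opens left.
Directrix is the vertical line x = h − p = -2 − (-15/2) = 11/2.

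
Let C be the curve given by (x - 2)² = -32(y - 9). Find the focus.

Vertex (2, 9); 4p = -32 so p = -8. Opens down.
Focus is p units from the vertex along the axis: (h, k + p).

(2, 1)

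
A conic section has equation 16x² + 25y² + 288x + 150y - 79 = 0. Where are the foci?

(-15, -3) and (-3, -3)

Collect terms: 16(x² + 18x) + 25(y² + 6y) = 79
Complete the square: 16(x + 9)² + 25(y + 3)² = 79 + 1296 + 225 = 1600
Dividing both sides by 1600: (x + 9)²/100 + (y + 3)²/64 = 1
Ellipse, center (-9, -3), major axis horizontal; a² = 100, b² = 64.
c² = a² - b² = 100 - 64 = 36, so c = 6.
Foci lie on the horizontal axis through the center: (h ± c, k).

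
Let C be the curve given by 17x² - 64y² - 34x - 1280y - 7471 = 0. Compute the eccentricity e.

Group: 17(x² - 2x) -64(y² + 20y) = 7471
Complete the square: 17(x - 1)² -64(y + 10)² = 7471 + 17 - 6400 = 1088
Divide through by 1088 to get (x - 1)²/64 - (y + 10)²/17 = 1.
Hyperbola, center (1, -10), transverse axis horizontal; a² = 64, b² = 17.
c² = a² + b² = 81, so c = 9.
e = c/a = 9/8.

e = 9/8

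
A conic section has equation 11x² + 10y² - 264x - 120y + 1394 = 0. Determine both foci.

(12, 6 - √5) and (12, 6 + √5)

Collect terms: 11(x² - 24x) + 10(y² - 12y) = -1394
11(x - 12)² + 10(y - 6)² = -1394 + 1584 + 360 = 550
Divide by 550: (x - 12)²/50 + (y - 6)²/55 = 1
Ellipse, center (12, 6), major axis vertical; a² = 55, b² = 50.
c² = a² - b² = 55 - 50 = 5, so c = √5.
Foci lie on the vertical axis through the center: (h, k ± c).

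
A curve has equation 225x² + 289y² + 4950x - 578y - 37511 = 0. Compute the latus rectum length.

450/17

Group the x- and y-terms: 225(x² + 22x) + 289(y² - 2y) = 37511
Complete the square: 225(x + 11)² + 289(y - 1)² = 37511 + 27225 + 289 = 65025
Dividing both sides by 65025: (x + 11)²/289 + (y - 1)²/225 = 1
Ellipse, center (-11, 1), major axis horizontal; a² = 289, b² = 225.
Latus rectum length = 2b²/a = 2·225/17 = 450/17.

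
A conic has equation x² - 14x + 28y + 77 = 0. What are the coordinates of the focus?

Only x is squared. Complete the square in x: (x - 7)² = -28(y + 1).
Vertex (7, -1); 4p = -28 so p = -7. Opens down.
Focus is p units from the vertex along the axis: (h, k + p).

(7, -8)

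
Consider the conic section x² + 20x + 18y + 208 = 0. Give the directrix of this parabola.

y = -3/2

Only x is squared. Complete the square in x: (x + 10)² = -18(y + 6).
Vertex (-10, -6); 4p = -18 so p = -9/2. Opens down.
Directrix is the horizontal line y = k − p = -6 − (-9/2) = -3/2.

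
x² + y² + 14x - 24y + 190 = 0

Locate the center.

Rearranging, (x² + 14x) + (y² - 24y) = -190.
Complete the square: (x + 7)² + (y - 12)² = -190 + 49 + 144 = 3
So (x + 7)² + (y - 12)² = 3.
Circle centered at (-7, 12) with r² = 3.

(-7, 12)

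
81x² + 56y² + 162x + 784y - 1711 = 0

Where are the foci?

(-1, -12) and (-1, -2)

81(x² + 2x) + 56(y² + 14y) = 1711
81(x + 1)² + 56(y + 7)² = 1711 + 81 + 2744 = 4536
Divide through by 4536 to get (x + 1)²/56 + (y + 7)²/81 = 1.
Ellipse, center (-1, -7), major axis vertical; a² = 81, b² = 56.
c² = a² - b² = 81 - 56 = 25, so c = 5.
Foci lie on the vertical axis through the center: (h, k ± c).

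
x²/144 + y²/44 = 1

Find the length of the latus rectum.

22/3

Center (0, 0). The larger denominator 144 sits under the x-term, so the major axis is horizontal; a² = 144, b² = 44.
Latus rectum length = 2b²/a = 2·44/12 = 22/3.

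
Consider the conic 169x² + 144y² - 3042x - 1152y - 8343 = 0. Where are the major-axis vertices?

Collect terms: 169(x² - 18x) + 144(y² - 8y) = 8343
Complete the square in x and y: 169(x - 9)² + 144(y - 4)² = 8343 + 13689 + 2304 = 24336
Divide by 24336: (x - 9)²/144 + (y - 4)²/169 = 1
Ellipse, center (9, 4), major axis vertical; a² = 169, b² = 144.
a = 13. Vertices at (h, k ± a).

(9, -9) and (9, 17)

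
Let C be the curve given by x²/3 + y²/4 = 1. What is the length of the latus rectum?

Center (0, 0). The larger denominator 4 sits under the y-term, so the major axis is vertical; a² = 4, b² = 3.
Latus rectum length = 2b²/a = 2·3/2 = 3.

3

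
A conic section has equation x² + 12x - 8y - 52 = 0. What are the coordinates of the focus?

(-6, -9)

Only x is squared. Complete the square in x: (x + 6)² = 8(y + 11).
Vertex (-6, -11); 4p = 8 so p = 2. Opens up.
Focus is p units from the vertex along the axis: (h, k + p).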